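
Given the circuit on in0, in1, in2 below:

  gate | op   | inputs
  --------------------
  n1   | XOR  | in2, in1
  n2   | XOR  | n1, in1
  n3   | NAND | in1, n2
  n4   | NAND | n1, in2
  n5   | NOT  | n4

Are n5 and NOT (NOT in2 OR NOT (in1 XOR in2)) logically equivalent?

n1 = in2 XOR in1
n4 = n1 NAND in2 = (in2 XOR in1) NAND in2
n5 = NOT n4 = NOT ((in2 XOR in1) NAND in2)
At in0=0, in1=0, in2=0: circuit gives 0, formula gives 0.
At in0=0, in1=0, in2=1: circuit gives 1, formula gives 1.
Agrees on all 8 inputs.

Yes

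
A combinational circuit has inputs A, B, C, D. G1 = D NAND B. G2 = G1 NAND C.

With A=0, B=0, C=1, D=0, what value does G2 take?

G1 = 0 NAND 0 = 1
G2 = 1 NAND 1 = 0

0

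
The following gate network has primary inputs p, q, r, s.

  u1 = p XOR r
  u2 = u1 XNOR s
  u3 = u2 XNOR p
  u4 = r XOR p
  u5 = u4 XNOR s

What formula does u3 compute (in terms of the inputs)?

((p XOR r) XNOR s) XNOR p

u1 = p XOR r
u2 = u1 XNOR s = (p XOR r) XNOR s
u3 = u2 XNOR p = ((p XOR r) XNOR s) XNOR p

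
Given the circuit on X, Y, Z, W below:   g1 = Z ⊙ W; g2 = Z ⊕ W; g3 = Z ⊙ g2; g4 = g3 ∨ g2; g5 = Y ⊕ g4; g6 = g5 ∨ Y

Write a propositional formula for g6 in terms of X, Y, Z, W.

(Y ⊕ ((Z ⊙ (Z ⊕ W)) ∨ (Z ⊕ W))) ∨ Y

g2 = Z ⊕ W
g3 = Z ⊙ g2 = Z ⊙ (Z ⊕ W)
g4 = g3 ∨ g2 = (Z ⊙ (Z ⊕ W)) ∨ (Z ⊕ W)
g5 = Y ⊕ g4 = Y ⊕ ((Z ⊙ (Z ⊕ W)) ∨ (Z ⊕ W))
g6 = g5 ∨ Y = (Y ⊕ ((Z ⊙ (Z ⊕ W)) ∨ (Z ⊕ W))) ∨ Y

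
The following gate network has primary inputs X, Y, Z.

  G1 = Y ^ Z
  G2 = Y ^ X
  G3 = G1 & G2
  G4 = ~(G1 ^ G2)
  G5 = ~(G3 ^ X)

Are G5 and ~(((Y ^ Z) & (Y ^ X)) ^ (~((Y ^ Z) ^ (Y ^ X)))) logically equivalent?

G1 = Y ^ Z
G2 = Y ^ X
G3 = G1 & G2 = (Y ^ Z) & (Y ^ X)
G5 = ~(G3 ^ X) = ~(((Y ^ Z) & (Y ^ X)) ^ X)
At X=0, Y=0, Z=0: circuit gives 1, formula gives 0.

No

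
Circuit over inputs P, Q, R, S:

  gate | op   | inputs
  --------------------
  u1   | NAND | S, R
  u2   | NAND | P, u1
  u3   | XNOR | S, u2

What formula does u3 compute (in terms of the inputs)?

S XNOR (P NAND (S NAND R))

u1 = S NAND R
u2 = P NAND u1 = P NAND (S NAND R)
u3 = S XNOR u2 = S XNOR (P NAND (S NAND R))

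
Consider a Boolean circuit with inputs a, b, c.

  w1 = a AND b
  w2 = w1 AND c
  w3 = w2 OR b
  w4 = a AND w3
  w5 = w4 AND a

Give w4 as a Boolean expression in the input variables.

a AND (((a AND b) AND c) OR b)

w1 = a AND b
w2 = w1 AND c = (a AND b) AND c
w3 = w2 OR b = ((a AND b) AND c) OR b
w4 = a AND w3 = a AND (((a AND b) AND c) OR b)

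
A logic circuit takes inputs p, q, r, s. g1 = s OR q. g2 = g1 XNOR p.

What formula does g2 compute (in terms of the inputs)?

g1 = s OR q
g2 = g1 XNOR p = (s OR q) XNOR p

(s OR q) XNOR p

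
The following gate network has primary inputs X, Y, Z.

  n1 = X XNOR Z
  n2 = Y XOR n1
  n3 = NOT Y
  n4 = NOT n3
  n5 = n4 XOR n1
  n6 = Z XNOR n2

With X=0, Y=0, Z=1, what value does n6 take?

0

n1 = 0 XNOR 1 = 0
n2 = 0 XOR 0 = 0
n6 = 1 XNOR 0 = 0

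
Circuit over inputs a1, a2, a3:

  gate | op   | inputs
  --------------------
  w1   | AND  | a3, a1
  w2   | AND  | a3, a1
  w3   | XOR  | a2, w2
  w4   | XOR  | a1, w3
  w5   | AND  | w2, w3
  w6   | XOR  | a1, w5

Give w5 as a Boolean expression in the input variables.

(a3 AND a1) AND (a2 XOR (a3 AND a1))

w2 = a3 AND a1
w3 = a2 XOR w2 = a2 XOR (a3 AND a1)
w5 = w2 AND w3 = (a3 AND a1) AND (a2 XOR (a3 AND a1))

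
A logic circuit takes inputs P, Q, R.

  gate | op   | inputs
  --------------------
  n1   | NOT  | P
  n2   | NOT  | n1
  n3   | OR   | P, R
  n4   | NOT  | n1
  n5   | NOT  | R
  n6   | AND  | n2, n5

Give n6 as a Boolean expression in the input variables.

NOT NOT P AND NOT R

n1 = NOT P
n2 = NOT n1 = NOT NOT P
n5 = NOT R
n6 = n2 AND n5 = NOT NOT P AND NOT R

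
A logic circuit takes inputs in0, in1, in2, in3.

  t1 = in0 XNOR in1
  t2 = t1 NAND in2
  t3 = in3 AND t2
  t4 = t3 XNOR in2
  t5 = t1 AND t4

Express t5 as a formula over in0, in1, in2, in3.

(in0 XNOR in1) AND ((in3 AND ((in0 XNOR in1) NAND in2)) XNOR in2)

t1 = in0 XNOR in1
t2 = t1 NAND in2 = (in0 XNOR in1) NAND in2
t3 = in3 AND t2 = in3 AND ((in0 XNOR in1) NAND in2)
t4 = t3 XNOR in2 = (in3 AND ((in0 XNOR in1) NAND in2)) XNOR in2
t5 = t1 AND t4 = (in0 XNOR in1) AND ((in3 AND ((in0 XNOR in1) NAND in2)) XNOR in2)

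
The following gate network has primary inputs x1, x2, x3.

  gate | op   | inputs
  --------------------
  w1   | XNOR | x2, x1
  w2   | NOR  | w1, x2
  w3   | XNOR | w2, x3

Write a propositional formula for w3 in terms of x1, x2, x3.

((x2 XNOR x1) NOR x2) XNOR x3

w1 = x2 XNOR x1
w2 = w1 NOR x2 = (x2 XNOR x1) NOR x2
w3 = w2 XNOR x3 = ((x2 XNOR x1) NOR x2) XNOR x3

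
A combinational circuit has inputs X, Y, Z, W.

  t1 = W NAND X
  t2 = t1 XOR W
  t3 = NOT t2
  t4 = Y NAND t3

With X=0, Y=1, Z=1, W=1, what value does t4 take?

t1 = 1 NAND 0 = 1
t2 = 1 XOR 1 = 0
t3 = NOT 0 = 1
t4 = 1 NAND 1 = 0

0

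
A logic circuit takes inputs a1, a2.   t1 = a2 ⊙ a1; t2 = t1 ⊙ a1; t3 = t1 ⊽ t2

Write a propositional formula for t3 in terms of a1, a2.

(a2 ⊙ a1) ⊽ ((a2 ⊙ a1) ⊙ a1)

t1 = a2 ⊙ a1
t2 = t1 ⊙ a1 = (a2 ⊙ a1) ⊙ a1
t3 = t1 ⊽ t2 = (a2 ⊙ a1) ⊽ ((a2 ⊙ a1) ⊙ a1)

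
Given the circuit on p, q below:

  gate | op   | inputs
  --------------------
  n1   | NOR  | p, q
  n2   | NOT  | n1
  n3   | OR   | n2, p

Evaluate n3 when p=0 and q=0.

n1 = 0 NOR 0 = 1
n2 = NOT 1 = 0
n3 = 0 OR 0 = 0

0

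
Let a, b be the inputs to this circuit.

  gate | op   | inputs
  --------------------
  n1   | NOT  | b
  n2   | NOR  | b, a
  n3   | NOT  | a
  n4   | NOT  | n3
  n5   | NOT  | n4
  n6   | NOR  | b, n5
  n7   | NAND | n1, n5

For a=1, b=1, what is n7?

1

n1 = NOT 1 = 0
n3 = NOT 1 = 0
n4 = NOT 0 = 1
n5 = NOT 1 = 0
n7 = 0 NAND 0 = 1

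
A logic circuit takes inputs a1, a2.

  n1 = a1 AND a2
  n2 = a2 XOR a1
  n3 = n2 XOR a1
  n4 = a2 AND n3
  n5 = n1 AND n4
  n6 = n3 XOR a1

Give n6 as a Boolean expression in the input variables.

((a2 XOR a1) XOR a1) XOR a1

n2 = a2 XOR a1
n3 = n2 XOR a1 = (a2 XOR a1) XOR a1
n6 = n3 XOR a1 = ((a2 XOR a1) XOR a1) XOR a1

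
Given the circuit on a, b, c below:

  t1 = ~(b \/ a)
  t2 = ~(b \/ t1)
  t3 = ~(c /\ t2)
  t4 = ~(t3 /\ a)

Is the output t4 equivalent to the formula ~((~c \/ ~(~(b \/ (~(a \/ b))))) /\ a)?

Yes

t1 = ~(b \/ a)
t2 = ~(b \/ t1) = ~(b \/ (~(b \/ a)))
t3 = ~(c /\ t2) = ~(c /\ (~(b \/ (~(b \/ a)))))
t4 = ~(t3 /\ a) = ~((~(c /\ (~(b \/ (~(b \/ a)))))) /\ a)
At a=1, b=0, c=0: circuit gives 0, formula gives 0.
At a=0, b=0, c=0: circuit gives 1, formula gives 1.
Agrees on all 8 inputs.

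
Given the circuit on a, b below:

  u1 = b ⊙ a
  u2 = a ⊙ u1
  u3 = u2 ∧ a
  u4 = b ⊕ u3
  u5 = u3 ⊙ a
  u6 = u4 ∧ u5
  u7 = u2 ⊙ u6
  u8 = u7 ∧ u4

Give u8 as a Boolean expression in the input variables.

u1 = b ⊙ a
u2 = a ⊙ u1 = a ⊙ (b ⊙ a)
u3 = u2 ∧ a = (a ⊙ (b ⊙ a)) ∧ a
u4 = b ⊕ u3 = b ⊕ ((a ⊙ (b ⊙ a)) ∧ a)
u5 = u3 ⊙ a = ((a ⊙ (b ⊙ a)) ∧ a) ⊙ a
u6 = u4 ∧ u5 = (b ⊕ ((a ⊙ (b ⊙ a)) ∧ a)) ∧ (((a ⊙ (b ⊙ a)) ∧ a) ⊙ a)
u7 = u2 ⊙ u6 = (a ⊙ (b ⊙ a)) ⊙ ((b ⊕ ((a ⊙ (b ⊙ a)) ∧ a)) ∧ (((a ⊙ (b ⊙ a)) ∧ a) ⊙ a))
u8 = u7 ∧ u4 = ((a ⊙ (b ⊙ a)) ⊙ ((b ⊕ ((a ⊙ (b ⊙ a)) ∧ a)) ∧ (((a ⊙ (b ⊙ a)) ∧ a) ⊙ a))) ∧ (b ⊕ ((a ⊙ (b ⊙ a)) ∧ a))

((a ⊙ (b ⊙ a)) ⊙ ((b ⊕ ((a ⊙ (b ⊙ a)) ∧ a)) ∧ (((a ⊙ (b ⊙ a)) ∧ a) ⊙ a))) ∧ (b ⊕ ((a ⊙ (b ⊙ a)) ∧ a))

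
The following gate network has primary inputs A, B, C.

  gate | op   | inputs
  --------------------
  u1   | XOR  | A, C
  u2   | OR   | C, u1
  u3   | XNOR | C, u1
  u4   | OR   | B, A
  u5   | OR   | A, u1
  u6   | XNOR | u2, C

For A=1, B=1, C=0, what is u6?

0

u1 = 1 XOR 0 = 1
u2 = 0 OR 1 = 1
u6 = 1 XNOR 0 = 0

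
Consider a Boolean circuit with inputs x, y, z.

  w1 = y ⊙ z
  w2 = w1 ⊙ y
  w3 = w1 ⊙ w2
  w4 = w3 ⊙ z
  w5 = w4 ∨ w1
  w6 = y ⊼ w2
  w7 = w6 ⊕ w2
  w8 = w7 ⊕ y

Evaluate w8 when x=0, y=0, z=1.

w1 = 0 ⊙ 1 = 0
w2 = 0 ⊙ 0 = 1
w6 = 0 ⊼ 1 = 1
w7 = 1 ⊕ 1 = 0
w8 = 0 ⊕ 0 = 0

0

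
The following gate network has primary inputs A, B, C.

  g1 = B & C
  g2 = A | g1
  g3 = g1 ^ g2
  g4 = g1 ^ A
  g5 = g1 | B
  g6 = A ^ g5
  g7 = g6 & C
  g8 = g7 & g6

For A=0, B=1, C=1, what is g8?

1

g1 = 1 & 1 = 1
g5 = 1 | 1 = 1
g6 = 0 ^ 1 = 1
g7 = 1 & 1 = 1
g8 = 1 & 1 = 1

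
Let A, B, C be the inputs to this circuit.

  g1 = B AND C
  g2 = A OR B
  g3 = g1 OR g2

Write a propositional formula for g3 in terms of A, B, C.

(B AND C) OR (A OR B)

g1 = B AND C
g2 = A OR B
g3 = g1 OR g2 = (B AND C) OR (A OR B)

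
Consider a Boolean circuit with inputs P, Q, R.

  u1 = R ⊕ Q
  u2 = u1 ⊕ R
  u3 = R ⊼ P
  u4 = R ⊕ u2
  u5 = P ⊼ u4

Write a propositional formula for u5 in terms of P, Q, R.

u1 = R ⊕ Q
u2 = u1 ⊕ R = (R ⊕ Q) ⊕ R
u4 = R ⊕ u2 = R ⊕ ((R ⊕ Q) ⊕ R)
u5 = P ⊼ u4 = P ⊼ (R ⊕ ((R ⊕ Q) ⊕ R))

P ⊼ (R ⊕ ((R ⊕ Q) ⊕ R))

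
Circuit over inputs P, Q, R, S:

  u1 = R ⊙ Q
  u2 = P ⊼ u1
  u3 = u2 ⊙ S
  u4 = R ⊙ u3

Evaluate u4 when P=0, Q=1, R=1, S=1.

u1 = 1 ⊙ 1 = 1
u2 = 0 ⊼ 1 = 1
u3 = 1 ⊙ 1 = 1
u4 = 1 ⊙ 1 = 1

1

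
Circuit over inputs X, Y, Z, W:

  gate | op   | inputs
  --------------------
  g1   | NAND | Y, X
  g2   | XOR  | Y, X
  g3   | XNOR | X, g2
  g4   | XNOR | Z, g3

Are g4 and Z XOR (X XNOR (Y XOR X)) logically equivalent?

g2 = Y XOR X
g3 = X XNOR g2 = X XNOR (Y XOR X)
g4 = Z XNOR g3 = Z XNOR (X XNOR (Y XOR X))
At X=0, Y=0, Z=0, W=0: circuit gives 0, formula gives 1.

No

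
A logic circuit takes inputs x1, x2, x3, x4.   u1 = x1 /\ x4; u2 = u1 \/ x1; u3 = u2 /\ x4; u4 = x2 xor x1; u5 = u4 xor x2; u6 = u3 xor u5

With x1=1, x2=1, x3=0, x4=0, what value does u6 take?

u1 = 1 /\ 0 = 0
u2 = 0 \/ 1 = 1
u3 = 1 /\ 0 = 0
u4 = 1 xor 1 = 0
u5 = 0 xor 1 = 1
u6 = 0 xor 1 = 1

1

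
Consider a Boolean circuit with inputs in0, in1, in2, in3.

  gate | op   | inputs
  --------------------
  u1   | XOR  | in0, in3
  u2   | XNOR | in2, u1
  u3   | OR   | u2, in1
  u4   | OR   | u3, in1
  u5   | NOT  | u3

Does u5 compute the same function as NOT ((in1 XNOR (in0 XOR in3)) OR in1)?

u1 = in0 XOR in3
u2 = in2 XNOR u1 = in2 XNOR (in0 XOR in3)
u3 = u2 OR in1 = (in2 XNOR (in0 XOR in3)) OR in1
u5 = NOT u3 = NOT ((in2 XNOR (in0 XOR in3)) OR in1)
At in0=0, in1=0, in2=1, in3=0: circuit gives 1, formula gives 0.

No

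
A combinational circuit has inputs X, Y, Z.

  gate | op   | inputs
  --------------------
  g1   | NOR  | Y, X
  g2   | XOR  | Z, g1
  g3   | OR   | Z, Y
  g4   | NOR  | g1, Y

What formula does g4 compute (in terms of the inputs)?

(Y NOR X) NOR Y

g1 = Y NOR X
g4 = g1 NOR Y = (Y NOR X) NOR Y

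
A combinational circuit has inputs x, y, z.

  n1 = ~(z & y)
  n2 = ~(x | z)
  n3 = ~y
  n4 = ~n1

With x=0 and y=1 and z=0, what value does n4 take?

0

n1 = ~(0 & 1) = 1
n4 = ~1 = 0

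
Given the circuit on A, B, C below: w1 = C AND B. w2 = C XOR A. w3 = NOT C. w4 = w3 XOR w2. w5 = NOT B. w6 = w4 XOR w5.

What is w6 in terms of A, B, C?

(NOT C XOR (C XOR A)) XOR NOT B

w2 = C XOR A
w3 = NOT C
w4 = w3 XOR w2 = NOT C XOR (C XOR A)
w5 = NOT B
w6 = w4 XOR w5 = (NOT C XOR (C XOR A)) XOR NOT B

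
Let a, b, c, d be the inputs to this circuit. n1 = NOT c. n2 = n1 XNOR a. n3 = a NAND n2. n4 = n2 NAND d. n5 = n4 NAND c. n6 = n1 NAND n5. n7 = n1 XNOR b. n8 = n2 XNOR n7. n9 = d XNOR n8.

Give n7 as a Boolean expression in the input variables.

n1 = NOT c
n7 = n1 XNOR b = NOT c XNOR b

NOT c XNOR b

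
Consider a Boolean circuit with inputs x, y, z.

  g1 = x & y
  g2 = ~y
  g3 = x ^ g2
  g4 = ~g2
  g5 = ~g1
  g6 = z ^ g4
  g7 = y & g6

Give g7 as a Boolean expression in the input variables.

y & (z ^ ~~y)

g2 = ~y
g4 = ~g2 = ~~y
g6 = z ^ g4 = z ^ ~~y
g7 = y & g6 = y & (z ^ ~~y)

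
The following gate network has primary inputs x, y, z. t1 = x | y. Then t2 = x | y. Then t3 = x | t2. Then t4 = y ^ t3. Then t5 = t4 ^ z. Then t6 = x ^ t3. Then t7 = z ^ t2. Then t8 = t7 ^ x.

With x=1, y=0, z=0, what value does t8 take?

t2 = 1 | 0 = 1
t7 = 0 ^ 1 = 1
t8 = 1 ^ 1 = 0

0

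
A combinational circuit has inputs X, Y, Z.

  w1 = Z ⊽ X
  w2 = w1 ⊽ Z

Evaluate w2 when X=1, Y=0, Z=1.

w1 = 1 ⊽ 1 = 0
w2 = 0 ⊽ 1 = 0

0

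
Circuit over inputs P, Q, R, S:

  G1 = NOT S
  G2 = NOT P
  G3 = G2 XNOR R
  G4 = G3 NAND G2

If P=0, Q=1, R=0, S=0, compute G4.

1

G2 = NOT 0 = 1
G3 = 1 XNOR 0 = 0
G4 = 0 NAND 1 = 1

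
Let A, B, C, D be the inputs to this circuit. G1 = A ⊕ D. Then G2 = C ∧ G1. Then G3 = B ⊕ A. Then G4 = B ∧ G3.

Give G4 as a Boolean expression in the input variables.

B ∧ (B ⊕ A)

G3 = B ⊕ A
G4 = B ∧ G3 = B ∧ (B ⊕ A)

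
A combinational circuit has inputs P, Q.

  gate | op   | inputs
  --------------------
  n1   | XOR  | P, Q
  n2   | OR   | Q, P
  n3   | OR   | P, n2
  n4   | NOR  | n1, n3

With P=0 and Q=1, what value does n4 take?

n1 = 0 XOR 1 = 1
n2 = 1 OR 0 = 1
n3 = 0 OR 1 = 1
n4 = 1 NOR 1 = 0

0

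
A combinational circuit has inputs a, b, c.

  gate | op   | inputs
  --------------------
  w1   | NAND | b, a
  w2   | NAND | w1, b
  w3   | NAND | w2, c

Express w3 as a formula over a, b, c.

((b NAND a) NAND b) NAND c

w1 = b NAND a
w2 = w1 NAND b = (b NAND a) NAND b
w3 = w2 NAND c = ((b NAND a) NAND b) NAND c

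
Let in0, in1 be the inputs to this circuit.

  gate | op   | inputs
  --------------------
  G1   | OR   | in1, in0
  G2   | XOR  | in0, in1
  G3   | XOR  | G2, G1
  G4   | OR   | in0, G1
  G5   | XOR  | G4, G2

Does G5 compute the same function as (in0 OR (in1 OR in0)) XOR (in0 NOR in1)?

No

G1 = in1 OR in0
G2 = in0 XOR in1
G4 = in0 OR G1 = in0 OR (in1 OR in0)
G5 = G4 XOR G2 = (in0 OR (in1 OR in0)) XOR (in0 XOR in1)
At in0=0, in1=0: circuit gives 0, formula gives 1.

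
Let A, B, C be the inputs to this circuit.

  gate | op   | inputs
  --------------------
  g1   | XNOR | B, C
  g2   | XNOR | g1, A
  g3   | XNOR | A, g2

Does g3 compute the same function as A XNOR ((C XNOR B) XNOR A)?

g1 = B XNOR C
g2 = g1 XNOR A = (B XNOR C) XNOR A
g3 = A XNOR g2 = A XNOR ((B XNOR C) XNOR A)
At A=0, B=0, C=1: circuit gives 0, formula gives 0.
At A=0, B=0, C=0: circuit gives 1, formula gives 1.
Agrees on all 8 inputs.

Yes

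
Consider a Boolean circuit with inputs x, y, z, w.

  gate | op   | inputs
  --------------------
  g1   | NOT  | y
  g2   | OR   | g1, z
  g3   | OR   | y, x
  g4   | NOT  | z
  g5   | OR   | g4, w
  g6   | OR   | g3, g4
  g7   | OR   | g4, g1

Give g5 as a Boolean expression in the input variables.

NOT z OR w

g4 = NOT z
g5 = g4 OR w = NOT z OR w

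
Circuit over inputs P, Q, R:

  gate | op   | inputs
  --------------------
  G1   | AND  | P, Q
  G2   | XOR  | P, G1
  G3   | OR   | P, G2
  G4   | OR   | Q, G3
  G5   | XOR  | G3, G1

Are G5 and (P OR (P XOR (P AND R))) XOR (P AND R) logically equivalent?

G1 = P AND Q
G2 = P XOR G1 = P XOR (P AND Q)
G3 = P OR G2 = P OR (P XOR (P AND Q))
G5 = G3 XOR G1 = (P OR (P XOR (P AND Q))) XOR (P AND Q)
At P=1, Q=0, R=1: circuit gives 1, formula gives 0.

No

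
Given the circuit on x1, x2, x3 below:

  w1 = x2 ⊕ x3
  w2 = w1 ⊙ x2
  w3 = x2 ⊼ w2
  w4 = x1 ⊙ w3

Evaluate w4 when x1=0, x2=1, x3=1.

0

w1 = 1 ⊕ 1 = 0
w2 = 0 ⊙ 1 = 0
w3 = 1 ⊼ 0 = 1
w4 = 0 ⊙ 1 = 0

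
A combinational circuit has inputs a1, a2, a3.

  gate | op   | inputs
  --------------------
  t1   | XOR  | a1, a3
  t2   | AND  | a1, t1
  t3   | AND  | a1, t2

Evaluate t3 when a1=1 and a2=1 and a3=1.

t1 = 1 XOR 1 = 0
t2 = 1 AND 0 = 0
t3 = 1 AND 0 = 0

0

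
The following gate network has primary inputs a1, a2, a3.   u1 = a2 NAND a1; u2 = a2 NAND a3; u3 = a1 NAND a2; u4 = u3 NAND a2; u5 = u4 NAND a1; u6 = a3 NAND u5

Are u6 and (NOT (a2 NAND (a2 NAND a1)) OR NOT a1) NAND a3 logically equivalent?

Yes

u3 = a1 NAND a2
u4 = u3 NAND a2 = (a1 NAND a2) NAND a2
u5 = u4 NAND a1 = ((a1 NAND a2) NAND a2) NAND a1
u6 = a3 NAND u5 = a3 NAND (((a1 NAND a2) NAND a2) NAND a1)
At a1=0, a2=0, a3=1: circuit gives 0, formula gives 0.
At a1=0, a2=0, a3=0: circuit gives 1, formula gives 1.
Agrees on all 8 inputs.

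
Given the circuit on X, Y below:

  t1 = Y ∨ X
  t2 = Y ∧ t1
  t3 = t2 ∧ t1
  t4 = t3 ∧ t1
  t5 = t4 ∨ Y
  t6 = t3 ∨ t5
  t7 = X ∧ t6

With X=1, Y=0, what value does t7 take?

0

t1 = 0 ∨ 1 = 1
t2 = 0 ∧ 1 = 0
t3 = 0 ∧ 1 = 0
t4 = 0 ∧ 1 = 0
t5 = 0 ∨ 0 = 0
t6 = 0 ∨ 0 = 0
t7 = 1 ∧ 0 = 0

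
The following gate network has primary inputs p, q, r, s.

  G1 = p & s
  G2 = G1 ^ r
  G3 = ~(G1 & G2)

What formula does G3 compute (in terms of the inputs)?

~((p & s) & ((p & s) ^ r))

G1 = p & s
G2 = G1 ^ r = (p & s) ^ r
G3 = ~(G1 & G2) = ~((p & s) & ((p & s) ^ r))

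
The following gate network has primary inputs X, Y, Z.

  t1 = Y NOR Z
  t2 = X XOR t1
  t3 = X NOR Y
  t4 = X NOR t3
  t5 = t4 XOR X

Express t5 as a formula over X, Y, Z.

(X NOR (X NOR Y)) XOR X

t3 = X NOR Y
t4 = X NOR t3 = X NOR (X NOR Y)
t5 = t4 XOR X = (X NOR (X NOR Y)) XOR X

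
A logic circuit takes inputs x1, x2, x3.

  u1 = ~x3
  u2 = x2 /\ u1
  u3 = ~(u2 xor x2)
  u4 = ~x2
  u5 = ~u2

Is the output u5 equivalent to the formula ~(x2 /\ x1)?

u1 = ~x3
u2 = x2 /\ u1 = x2 /\ ~x3
u5 = ~u2 = ~(x2 /\ ~x3)
At x1=0, x2=1, x3=0: circuit gives 0, formula gives 1.

No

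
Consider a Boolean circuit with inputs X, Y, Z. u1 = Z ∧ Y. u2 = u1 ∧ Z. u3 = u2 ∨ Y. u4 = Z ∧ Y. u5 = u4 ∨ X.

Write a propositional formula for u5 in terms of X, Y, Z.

(Z ∧ Y) ∨ X

u4 = Z ∧ Y
u5 = u4 ∨ X = (Z ∧ Y) ∨ X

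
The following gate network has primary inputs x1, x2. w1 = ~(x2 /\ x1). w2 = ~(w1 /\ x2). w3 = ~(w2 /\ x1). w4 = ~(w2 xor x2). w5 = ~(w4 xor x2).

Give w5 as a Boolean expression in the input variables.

w1 = ~(x2 /\ x1)
w2 = ~(w1 /\ x2) = ~((~(x2 /\ x1)) /\ x2)
w4 = ~(w2 xor x2) = ~((~((~(x2 /\ x1)) /\ x2)) xor x2)
w5 = ~(w4 xor x2) = ~((~((~((~(x2 /\ x1)) /\ x2)) xor x2)) xor x2)

~((~((~((~(x2 /\ x1)) /\ x2)) xor x2)) xor x2)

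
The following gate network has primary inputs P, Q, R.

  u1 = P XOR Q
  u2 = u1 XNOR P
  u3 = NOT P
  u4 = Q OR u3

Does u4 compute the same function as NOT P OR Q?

Yes

u3 = NOT P
u4 = Q OR u3 = Q OR NOT P
At P=1, Q=0, R=0: circuit gives 0, formula gives 0.
At P=0, Q=0, R=0: circuit gives 1, formula gives 1.
Agrees on all 8 inputs.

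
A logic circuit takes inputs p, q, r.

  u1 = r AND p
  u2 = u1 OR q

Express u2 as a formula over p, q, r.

(r AND p) OR q

u1 = r AND p
u2 = u1 OR q = (r AND p) OR q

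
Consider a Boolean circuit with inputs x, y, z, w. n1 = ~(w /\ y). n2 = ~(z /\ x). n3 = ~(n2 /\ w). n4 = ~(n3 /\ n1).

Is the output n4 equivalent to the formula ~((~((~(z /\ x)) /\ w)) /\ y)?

n1 = ~(w /\ y)
n2 = ~(z /\ x)
n3 = ~(n2 /\ w) = ~((~(z /\ x)) /\ w)
n4 = ~(n3 /\ n1) = ~((~((~(z /\ x)) /\ w)) /\ (~(w /\ y)))
At x=0, y=0, z=0, w=0: circuit gives 0, formula gives 1.

No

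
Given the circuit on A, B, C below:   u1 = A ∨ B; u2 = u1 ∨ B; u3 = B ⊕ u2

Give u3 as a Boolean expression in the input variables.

u1 = A ∨ B
u2 = u1 ∨ B = (A ∨ B) ∨ B
u3 = B ⊕ u2 = B ⊕ ((A ∨ B) ∨ B)

B ⊕ ((A ∨ B) ∨ B)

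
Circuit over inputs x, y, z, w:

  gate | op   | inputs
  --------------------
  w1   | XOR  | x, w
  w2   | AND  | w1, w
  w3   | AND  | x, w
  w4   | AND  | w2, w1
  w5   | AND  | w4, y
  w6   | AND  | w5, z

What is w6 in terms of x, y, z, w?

((((x XOR w) AND w) AND (x XOR w)) AND y) AND z

w1 = x XOR w
w2 = w1 AND w = (x XOR w) AND w
w4 = w2 AND w1 = ((x XOR w) AND w) AND (x XOR w)
w5 = w4 AND y = (((x XOR w) AND w) AND (x XOR w)) AND y
w6 = w5 AND z = ((((x XOR w) AND w) AND (x XOR w)) AND y) AND z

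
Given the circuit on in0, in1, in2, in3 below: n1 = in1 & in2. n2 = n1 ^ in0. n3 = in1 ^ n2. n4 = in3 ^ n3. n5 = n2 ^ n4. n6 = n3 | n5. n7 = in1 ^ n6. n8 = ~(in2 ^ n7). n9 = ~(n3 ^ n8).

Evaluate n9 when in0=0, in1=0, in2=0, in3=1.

1

n1 = 0 & 0 = 0
n2 = 0 ^ 0 = 0
n3 = 0 ^ 0 = 0
n4 = 1 ^ 0 = 1
n5 = 0 ^ 1 = 1
n6 = 0 | 1 = 1
n7 = 0 ^ 1 = 1
n8 = ~(0 ^ 1) = 0
n9 = ~(0 ^ 0) = 1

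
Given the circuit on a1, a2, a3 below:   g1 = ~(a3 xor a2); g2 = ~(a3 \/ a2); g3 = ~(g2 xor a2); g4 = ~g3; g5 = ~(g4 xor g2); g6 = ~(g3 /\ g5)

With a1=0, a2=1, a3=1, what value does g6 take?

1

g2 = ~(1 \/ 1) = 0
g3 = ~(0 xor 1) = 0
g4 = ~0 = 1
g5 = ~(1 xor 0) = 0
g6 = ~(0 /\ 0) = 1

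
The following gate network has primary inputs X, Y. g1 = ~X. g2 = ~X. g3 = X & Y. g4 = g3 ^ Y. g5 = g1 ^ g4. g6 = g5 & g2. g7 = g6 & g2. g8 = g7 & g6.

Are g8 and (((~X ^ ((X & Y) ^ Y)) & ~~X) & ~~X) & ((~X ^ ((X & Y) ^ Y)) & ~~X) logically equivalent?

g1 = ~X
g2 = ~X
g3 = X & Y
g4 = g3 ^ Y = (X & Y) ^ Y
g5 = g1 ^ g4 = ~X ^ ((X & Y) ^ Y)
g6 = g5 & g2 = (~X ^ ((X & Y) ^ Y)) & ~X
g7 = g6 & g2 = ((~X ^ ((X & Y) ^ Y)) & ~X) & ~X
g8 = g7 & g6 = (((~X ^ ((X & Y) ^ Y)) & ~X) & ~X) & ((~X ^ ((X & Y) ^ Y)) & ~X)
At X=0, Y=0: circuit gives 1, formula gives 0.

No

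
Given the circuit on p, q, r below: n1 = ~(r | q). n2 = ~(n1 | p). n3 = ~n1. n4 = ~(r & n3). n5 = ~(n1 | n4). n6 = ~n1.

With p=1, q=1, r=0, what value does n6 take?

1

n1 = ~(0 | 1) = 0
n6 = ~0 = 1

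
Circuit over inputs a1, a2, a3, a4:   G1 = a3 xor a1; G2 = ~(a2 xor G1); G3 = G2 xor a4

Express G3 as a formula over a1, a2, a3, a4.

(~(a2 xor (a3 xor a1))) xor a4

G1 = a3 xor a1
G2 = ~(a2 xor G1) = ~(a2 xor (a3 xor a1))
G3 = G2 xor a4 = (~(a2 xor (a3 xor a1))) xor a4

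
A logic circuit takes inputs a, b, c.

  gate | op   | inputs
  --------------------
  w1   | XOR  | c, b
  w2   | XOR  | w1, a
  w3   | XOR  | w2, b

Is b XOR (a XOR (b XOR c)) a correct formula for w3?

Yes

w1 = c XOR b
w2 = w1 XOR a = (c XOR b) XOR a
w3 = w2 XOR b = ((c XOR b) XOR a) XOR b
At a=0, b=0, c=0: circuit gives 0, formula gives 0.
At a=0, b=0, c=1: circuit gives 1, formula gives 1.
Agrees on all 8 inputs.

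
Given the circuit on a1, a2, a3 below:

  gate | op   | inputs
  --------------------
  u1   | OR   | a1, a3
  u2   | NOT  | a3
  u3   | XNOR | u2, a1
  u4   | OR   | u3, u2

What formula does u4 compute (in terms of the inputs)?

u2 = NOT a3
u3 = u2 XNOR a1 = NOT a3 XNOR a1
u4 = u3 OR u2 = (NOT a3 XNOR a1) OR NOT a3

(NOT a3 XNOR a1) OR NOT a3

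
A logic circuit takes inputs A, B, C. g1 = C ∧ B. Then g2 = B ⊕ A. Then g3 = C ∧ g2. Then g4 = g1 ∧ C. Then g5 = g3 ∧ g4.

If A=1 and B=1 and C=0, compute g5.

g1 = 0 ∧ 1 = 0
g2 = 1 ⊕ 1 = 0
g3 = 0 ∧ 0 = 0
g4 = 0 ∧ 0 = 0
g5 = 0 ∧ 0 = 0

0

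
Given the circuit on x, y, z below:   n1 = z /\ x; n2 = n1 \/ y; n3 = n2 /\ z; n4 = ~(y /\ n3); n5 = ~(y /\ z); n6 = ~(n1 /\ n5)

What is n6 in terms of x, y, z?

n1 = z /\ x
n5 = ~(y /\ z)
n6 = ~(n1 /\ n5) = ~((z /\ x) /\ (~(y /\ z)))

~((z /\ x) /\ (~(y /\ z)))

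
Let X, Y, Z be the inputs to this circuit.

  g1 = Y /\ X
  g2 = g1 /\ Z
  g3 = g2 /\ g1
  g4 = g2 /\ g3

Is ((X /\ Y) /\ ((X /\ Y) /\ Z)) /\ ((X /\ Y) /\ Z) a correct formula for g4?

g1 = Y /\ X
g2 = g1 /\ Z = (Y /\ X) /\ Z
g3 = g2 /\ g1 = ((Y /\ X) /\ Z) /\ (Y /\ X)
g4 = g2 /\ g3 = ((Y /\ X) /\ Z) /\ (((Y /\ X) /\ Z) /\ (Y /\ X))
At X=0, Y=0, Z=0: circuit gives 0, formula gives 0.
At X=1, Y=1, Z=1: circuit gives 1, formula gives 1.
Agrees on all 8 inputs.

Yes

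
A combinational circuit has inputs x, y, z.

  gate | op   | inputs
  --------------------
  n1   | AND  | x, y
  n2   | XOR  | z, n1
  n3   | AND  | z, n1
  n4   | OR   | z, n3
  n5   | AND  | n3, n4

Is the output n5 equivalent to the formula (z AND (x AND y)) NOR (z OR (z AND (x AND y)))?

n1 = x AND y
n3 = z AND n1 = z AND (x AND y)
n4 = z OR n3 = z OR (z AND (x AND y))
n5 = n3 AND n4 = (z AND (x AND y)) AND (z OR (z AND (x AND y)))
At x=0, y=0, z=0: circuit gives 0, formula gives 1.

No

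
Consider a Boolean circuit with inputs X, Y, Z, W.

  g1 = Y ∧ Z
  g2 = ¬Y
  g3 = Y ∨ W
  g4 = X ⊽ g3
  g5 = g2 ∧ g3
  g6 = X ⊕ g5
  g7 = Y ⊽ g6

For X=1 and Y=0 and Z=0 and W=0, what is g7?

0

g2 = ¬0 = 1
g3 = 0 ∨ 0 = 0
g5 = 1 ∧ 0 = 0
g6 = 1 ⊕ 0 = 1
g7 = 0 ⊽ 1 = 0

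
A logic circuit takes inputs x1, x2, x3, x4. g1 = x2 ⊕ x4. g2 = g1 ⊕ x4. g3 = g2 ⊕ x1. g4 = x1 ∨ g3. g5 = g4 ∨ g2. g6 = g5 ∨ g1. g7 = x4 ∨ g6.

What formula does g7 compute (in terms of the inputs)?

x4 ∨ (((x1 ∨ (((x2 ⊕ x4) ⊕ x4) ⊕ x1)) ∨ ((x2 ⊕ x4) ⊕ x4)) ∨ (x2 ⊕ x4))

g1 = x2 ⊕ x4
g2 = g1 ⊕ x4 = (x2 ⊕ x4) ⊕ x4
g3 = g2 ⊕ x1 = ((x2 ⊕ x4) ⊕ x4) ⊕ x1
g4 = x1 ∨ g3 = x1 ∨ (((x2 ⊕ x4) ⊕ x4) ⊕ x1)
g5 = g4 ∨ g2 = (x1 ∨ (((x2 ⊕ x4) ⊕ x4) ⊕ x1)) ∨ ((x2 ⊕ x4) ⊕ x4)
g6 = g5 ∨ g1 = ((x1 ∨ (((x2 ⊕ x4) ⊕ x4) ⊕ x1)) ∨ ((x2 ⊕ x4) ⊕ x4)) ∨ (x2 ⊕ x4)
g7 = x4 ∨ g6 = x4 ∨ (((x1 ∨ (((x2 ⊕ x4) ⊕ x4) ⊕ x1)) ∨ ((x2 ⊕ x4) ⊕ x4)) ∨ (x2 ⊕ x4))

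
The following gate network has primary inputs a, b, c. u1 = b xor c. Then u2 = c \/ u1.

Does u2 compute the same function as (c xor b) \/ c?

Yes

u1 = b xor c
u2 = c \/ u1 = c \/ (b xor c)
At a=0, b=0, c=0: circuit gives 0, formula gives 0.
At a=0, b=0, c=1: circuit gives 1, formula gives 1.
Agrees on all 8 inputs.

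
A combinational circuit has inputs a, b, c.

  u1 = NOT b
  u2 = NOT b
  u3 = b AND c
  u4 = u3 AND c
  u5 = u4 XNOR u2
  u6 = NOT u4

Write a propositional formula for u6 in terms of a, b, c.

u3 = b AND c
u4 = u3 AND c = (b AND c) AND c
u6 = NOT u4 = NOT ((b AND c) AND c)

NOT ((b AND c) AND c)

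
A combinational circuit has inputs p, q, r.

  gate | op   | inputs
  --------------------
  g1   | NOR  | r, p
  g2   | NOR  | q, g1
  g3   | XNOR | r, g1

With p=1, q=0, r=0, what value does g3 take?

g1 = 0 NOR 1 = 0
g3 = 0 XNOR 0 = 1

1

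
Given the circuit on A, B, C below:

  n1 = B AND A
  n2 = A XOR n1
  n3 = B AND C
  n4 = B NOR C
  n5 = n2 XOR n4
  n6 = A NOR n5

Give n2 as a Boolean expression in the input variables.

n1 = B AND A
n2 = A XOR n1 = A XOR (B AND A)

A XOR (B AND A)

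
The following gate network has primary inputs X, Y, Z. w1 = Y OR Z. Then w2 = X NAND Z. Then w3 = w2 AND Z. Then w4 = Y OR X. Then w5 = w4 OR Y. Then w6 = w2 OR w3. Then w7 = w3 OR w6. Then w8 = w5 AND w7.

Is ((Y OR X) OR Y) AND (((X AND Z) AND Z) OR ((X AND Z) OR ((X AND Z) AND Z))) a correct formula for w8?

w2 = X NAND Z
w3 = w2 AND Z = (X NAND Z) AND Z
w4 = Y OR X
w5 = w4 OR Y = (Y OR X) OR Y
w6 = w2 OR w3 = (X NAND Z) OR ((X NAND Z) AND Z)
w7 = w3 OR w6 = ((X NAND Z) AND Z) OR ((X NAND Z) OR ((X NAND Z) AND Z))
w8 = w5 AND w7 = ((Y OR X) OR Y) AND (((X NAND Z) AND Z) OR ((X NAND Z) OR ((X NAND Z) AND Z)))
At X=0, Y=1, Z=0: circuit gives 1, formula gives 0.

No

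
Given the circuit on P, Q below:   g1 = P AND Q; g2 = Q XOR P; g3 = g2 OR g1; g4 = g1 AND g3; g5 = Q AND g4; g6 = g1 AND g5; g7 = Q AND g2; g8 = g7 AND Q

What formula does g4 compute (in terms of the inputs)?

(P AND Q) AND ((Q XOR P) OR (P AND Q))

g1 = P AND Q
g2 = Q XOR P
g3 = g2 OR g1 = (Q XOR P) OR (P AND Q)
g4 = g1 AND g3 = (P AND Q) AND ((Q XOR P) OR (P AND Q))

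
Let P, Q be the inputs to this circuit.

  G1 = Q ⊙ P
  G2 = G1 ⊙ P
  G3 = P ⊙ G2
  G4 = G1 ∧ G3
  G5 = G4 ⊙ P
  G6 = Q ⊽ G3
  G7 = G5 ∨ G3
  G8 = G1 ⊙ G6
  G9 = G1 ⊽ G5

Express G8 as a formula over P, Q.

G1 = Q ⊙ P
G2 = G1 ⊙ P = (Q ⊙ P) ⊙ P
G3 = P ⊙ G2 = P ⊙ ((Q ⊙ P) ⊙ P)
G6 = Q ⊽ G3 = Q ⊽ (P ⊙ ((Q ⊙ P) ⊙ P))
G8 = G1 ⊙ G6 = (Q ⊙ P) ⊙ (Q ⊽ (P ⊙ ((Q ⊙ P) ⊙ P)))

(Q ⊙ P) ⊙ (Q ⊽ (P ⊙ ((Q ⊙ P) ⊙ P)))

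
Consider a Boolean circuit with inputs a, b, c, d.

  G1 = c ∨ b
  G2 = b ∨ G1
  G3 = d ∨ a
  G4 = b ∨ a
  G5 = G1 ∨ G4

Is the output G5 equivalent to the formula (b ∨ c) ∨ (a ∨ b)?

Yes

G1 = c ∨ b
G4 = b ∨ a
G5 = G1 ∨ G4 = (c ∨ b) ∨ (b ∨ a)
At a=0, b=0, c=0, d=0: circuit gives 0, formula gives 0.
At a=0, b=0, c=1, d=0: circuit gives 1, formula gives 1.
Agrees on all 16 inputs.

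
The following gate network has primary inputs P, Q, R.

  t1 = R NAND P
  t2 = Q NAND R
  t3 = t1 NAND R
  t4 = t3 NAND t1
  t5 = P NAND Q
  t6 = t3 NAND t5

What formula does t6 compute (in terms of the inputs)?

((R NAND P) NAND R) NAND (P NAND Q)

t1 = R NAND P
t3 = t1 NAND R = (R NAND P) NAND R
t5 = P NAND Q
t6 = t3 NAND t5 = ((R NAND P) NAND R) NAND (P NAND Q)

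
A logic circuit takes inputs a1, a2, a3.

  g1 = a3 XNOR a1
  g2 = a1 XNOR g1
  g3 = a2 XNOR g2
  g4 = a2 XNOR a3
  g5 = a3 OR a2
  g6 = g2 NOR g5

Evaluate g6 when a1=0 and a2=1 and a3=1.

0

g1 = 1 XNOR 0 = 0
g2 = 0 XNOR 0 = 1
g5 = 1 OR 1 = 1
g6 = 1 NOR 1 = 0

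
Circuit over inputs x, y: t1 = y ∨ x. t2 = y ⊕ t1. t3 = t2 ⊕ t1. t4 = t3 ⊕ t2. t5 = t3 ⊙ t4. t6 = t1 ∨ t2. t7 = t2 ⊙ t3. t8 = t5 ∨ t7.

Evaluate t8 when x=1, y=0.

t1 = 0 ∨ 1 = 1
t2 = 0 ⊕ 1 = 1
t3 = 1 ⊕ 1 = 0
t4 = 0 ⊕ 1 = 1
t5 = 0 ⊙ 1 = 0
t7 = 1 ⊙ 0 = 0
t8 = 0 ∨ 0 = 0

0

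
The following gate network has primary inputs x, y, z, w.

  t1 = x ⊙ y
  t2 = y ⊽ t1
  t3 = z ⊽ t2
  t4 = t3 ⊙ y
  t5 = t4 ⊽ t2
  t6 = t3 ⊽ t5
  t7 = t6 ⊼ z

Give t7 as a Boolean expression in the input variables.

((z ⊽ (y ⊽ (x ⊙ y))) ⊽ (((z ⊽ (y ⊽ (x ⊙ y))) ⊙ y) ⊽ (y ⊽ (x ⊙ y)))) ⊼ z

t1 = x ⊙ y
t2 = y ⊽ t1 = y ⊽ (x ⊙ y)
t3 = z ⊽ t2 = z ⊽ (y ⊽ (x ⊙ y))
t4 = t3 ⊙ y = (z ⊽ (y ⊽ (x ⊙ y))) ⊙ y
t5 = t4 ⊽ t2 = ((z ⊽ (y ⊽ (x ⊙ y))) ⊙ y) ⊽ (y ⊽ (x ⊙ y))
t6 = t3 ⊽ t5 = (z ⊽ (y ⊽ (x ⊙ y))) ⊽ (((z ⊽ (y ⊽ (x ⊙ y))) ⊙ y) ⊽ (y ⊽ (x ⊙ y)))
t7 = t6 ⊼ z = ((z ⊽ (y ⊽ (x ⊙ y))) ⊽ (((z ⊽ (y ⊽ (x ⊙ y))) ⊙ y) ⊽ (y ⊽ (x ⊙ y)))) ⊼ z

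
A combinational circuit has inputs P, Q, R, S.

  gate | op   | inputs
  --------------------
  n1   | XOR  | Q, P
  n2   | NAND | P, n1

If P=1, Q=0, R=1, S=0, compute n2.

n1 = 0 XOR 1 = 1
n2 = 1 NAND 1 = 0

0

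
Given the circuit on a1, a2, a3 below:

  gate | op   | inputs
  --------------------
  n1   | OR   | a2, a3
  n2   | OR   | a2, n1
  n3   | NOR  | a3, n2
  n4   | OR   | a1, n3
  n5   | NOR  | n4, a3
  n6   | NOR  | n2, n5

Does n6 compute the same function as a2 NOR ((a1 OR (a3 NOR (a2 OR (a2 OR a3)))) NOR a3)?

No

n1 = a2 OR a3
n2 = a2 OR n1 = a2 OR (a2 OR a3)
n3 = a3 NOR n2 = a3 NOR (a2 OR (a2 OR a3))
n4 = a1 OR n3 = a1 OR (a3 NOR (a2 OR (a2 OR a3)))
n5 = n4 NOR a3 = (a1 OR (a3 NOR (a2 OR (a2 OR a3)))) NOR a3
n6 = n2 NOR n5 = (a2 OR (a2 OR a3)) NOR ((a1 OR (a3 NOR (a2 OR (a2 OR a3)))) NOR a3)
At a1=0, a2=0, a3=1: circuit gives 0, formula gives 1.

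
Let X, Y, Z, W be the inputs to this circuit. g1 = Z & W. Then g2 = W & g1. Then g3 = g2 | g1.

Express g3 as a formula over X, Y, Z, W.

g1 = Z & W
g2 = W & g1 = W & (Z & W)
g3 = g2 | g1 = (W & (Z & W)) | (Z & W)

(W & (Z & W)) | (Z & W)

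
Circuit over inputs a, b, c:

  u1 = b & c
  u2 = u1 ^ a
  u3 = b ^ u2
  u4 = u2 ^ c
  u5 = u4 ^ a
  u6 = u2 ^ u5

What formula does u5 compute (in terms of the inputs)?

u1 = b & c
u2 = u1 ^ a = (b & c) ^ a
u4 = u2 ^ c = ((b & c) ^ a) ^ c
u5 = u4 ^ a = (((b & c) ^ a) ^ c) ^ a

(((b & c) ^ a) ^ c) ^ a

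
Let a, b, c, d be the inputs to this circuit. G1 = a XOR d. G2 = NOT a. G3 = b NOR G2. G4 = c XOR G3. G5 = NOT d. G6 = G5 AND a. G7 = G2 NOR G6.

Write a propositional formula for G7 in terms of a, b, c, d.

G2 = NOT a
G5 = NOT d
G6 = G5 AND a = NOT d AND a
G7 = G2 NOR G6 = NOT a NOR (NOT d AND a)

NOT a NOR (NOT d AND a)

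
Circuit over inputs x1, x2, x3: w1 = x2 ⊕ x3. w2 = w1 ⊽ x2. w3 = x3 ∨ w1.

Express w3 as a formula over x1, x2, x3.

x3 ∨ (x2 ⊕ x3)

w1 = x2 ⊕ x3
w3 = x3 ∨ w1 = x3 ∨ (x2 ⊕ x3)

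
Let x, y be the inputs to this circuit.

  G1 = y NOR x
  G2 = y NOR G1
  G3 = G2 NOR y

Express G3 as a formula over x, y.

(y NOR (y NOR x)) NOR y

G1 = y NOR x
G2 = y NOR G1 = y NOR (y NOR x)
G3 = G2 NOR y = (y NOR (y NOR x)) NOR y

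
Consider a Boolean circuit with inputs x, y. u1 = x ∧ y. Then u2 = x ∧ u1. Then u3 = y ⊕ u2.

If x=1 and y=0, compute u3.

u1 = 1 ∧ 0 = 0
u2 = 1 ∧ 0 = 0
u3 = 0 ⊕ 0 = 0

0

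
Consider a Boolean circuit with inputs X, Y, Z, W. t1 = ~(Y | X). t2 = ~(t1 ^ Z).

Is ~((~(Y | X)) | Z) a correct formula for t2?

No

t1 = ~(Y | X)
t2 = ~(t1 ^ Z) = ~((~(Y | X)) ^ Z)
At X=0, Y=0, Z=1, W=0: circuit gives 1, formula gives 0.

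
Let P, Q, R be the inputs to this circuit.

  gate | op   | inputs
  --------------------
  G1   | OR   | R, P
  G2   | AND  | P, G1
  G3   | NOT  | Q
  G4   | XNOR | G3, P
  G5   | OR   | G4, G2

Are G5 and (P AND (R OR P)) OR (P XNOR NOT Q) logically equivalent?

Yes

G1 = R OR P
G2 = P AND G1 = P AND (R OR P)
G3 = NOT Q
G4 = G3 XNOR P = NOT Q XNOR P
G5 = G4 OR G2 = (NOT Q XNOR P) OR (P AND (R OR P))
At P=0, Q=0, R=0: circuit gives 0, formula gives 0.
At P=0, Q=1, R=0: circuit gives 1, formula gives 1.
Agrees on all 8 inputs.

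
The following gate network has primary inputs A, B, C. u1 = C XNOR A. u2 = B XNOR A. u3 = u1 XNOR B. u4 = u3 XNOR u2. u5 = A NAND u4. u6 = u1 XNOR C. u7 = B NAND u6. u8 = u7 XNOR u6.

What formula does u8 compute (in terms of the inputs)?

(B NAND ((C XNOR A) XNOR C)) XNOR ((C XNOR A) XNOR C)

u1 = C XNOR A
u6 = u1 XNOR C = (C XNOR A) XNOR C
u7 = B NAND u6 = B NAND ((C XNOR A) XNOR C)
u8 = u7 XNOR u6 = (B NAND ((C XNOR A) XNOR C)) XNOR ((C XNOR A) XNOR C)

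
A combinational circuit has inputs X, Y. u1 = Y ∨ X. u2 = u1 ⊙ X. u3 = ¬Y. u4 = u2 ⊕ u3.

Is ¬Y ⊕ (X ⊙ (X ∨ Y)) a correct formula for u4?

Yes

u1 = Y ∨ X
u2 = u1 ⊙ X = (Y ∨ X) ⊙ X
u3 = ¬Y
u4 = u2 ⊕ u3 = ((Y ∨ X) ⊙ X) ⊕ ¬Y
At X=0, Y=0: circuit gives 0, formula gives 0.
At X=1, Y=1: circuit gives 1, formula gives 1.
Agrees on all 4 inputs.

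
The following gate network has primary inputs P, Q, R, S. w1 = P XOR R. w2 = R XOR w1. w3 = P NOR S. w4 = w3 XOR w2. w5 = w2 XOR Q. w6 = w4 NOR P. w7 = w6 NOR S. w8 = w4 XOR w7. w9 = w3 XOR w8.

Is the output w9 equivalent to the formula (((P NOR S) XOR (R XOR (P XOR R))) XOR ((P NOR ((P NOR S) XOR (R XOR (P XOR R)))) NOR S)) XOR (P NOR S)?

w1 = P XOR R
w2 = R XOR w1 = R XOR (P XOR R)
w3 = P NOR S
w4 = w3 XOR w2 = (P NOR S) XOR (R XOR (P XOR R))
w6 = w4 NOR P = ((P NOR S) XOR (R XOR (P XOR R))) NOR P
w7 = w6 NOR S = (((P NOR S) XOR (R XOR (P XOR R))) NOR P) NOR S
w8 = w4 XOR w7 = ((P NOR S) XOR (R XOR (P XOR R))) XOR ((((P NOR S) XOR (R XOR (P XOR R))) NOR P) NOR S)
w9 = w3 XOR w8 = (P NOR S) XOR (((P NOR S) XOR (R XOR (P XOR R))) XOR ((((P NOR S) XOR (R XOR (P XOR R))) NOR P) NOR S))
At P=0, Q=0, R=0, S=1: circuit gives 0, formula gives 0.
At P=0, Q=0, R=0, S=0: circuit gives 1, formula gives 1.
Agrees on all 16 inputs.

Yes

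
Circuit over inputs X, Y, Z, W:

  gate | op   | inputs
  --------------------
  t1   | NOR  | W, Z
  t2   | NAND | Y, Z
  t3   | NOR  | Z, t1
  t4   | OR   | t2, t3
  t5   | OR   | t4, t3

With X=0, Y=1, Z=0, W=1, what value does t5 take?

1

t1 = 1 NOR 0 = 0
t2 = 1 NAND 0 = 1
t3 = 0 NOR 0 = 1
t4 = 1 OR 1 = 1
t5 = 1 OR 1 = 1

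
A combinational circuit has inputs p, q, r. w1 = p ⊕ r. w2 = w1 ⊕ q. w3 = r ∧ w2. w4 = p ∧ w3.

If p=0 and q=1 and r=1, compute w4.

w1 = 0 ⊕ 1 = 1
w2 = 1 ⊕ 1 = 0
w3 = 1 ∧ 0 = 0
w4 = 0 ∧ 0 = 0

0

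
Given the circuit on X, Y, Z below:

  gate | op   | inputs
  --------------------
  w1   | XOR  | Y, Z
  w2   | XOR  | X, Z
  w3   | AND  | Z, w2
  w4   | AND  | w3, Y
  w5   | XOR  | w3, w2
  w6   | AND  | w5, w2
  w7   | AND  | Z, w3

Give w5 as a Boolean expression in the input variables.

w2 = X XOR Z
w3 = Z AND w2 = Z AND (X XOR Z)
w5 = w3 XOR w2 = (Z AND (X XOR Z)) XOR (X XOR Z)

(Z AND (X XOR Z)) XOR (X XOR Z)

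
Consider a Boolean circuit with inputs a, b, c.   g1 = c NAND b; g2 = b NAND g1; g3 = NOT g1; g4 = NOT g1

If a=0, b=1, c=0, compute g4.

0

g1 = 0 NAND 1 = 1
g4 = NOT 1 = 0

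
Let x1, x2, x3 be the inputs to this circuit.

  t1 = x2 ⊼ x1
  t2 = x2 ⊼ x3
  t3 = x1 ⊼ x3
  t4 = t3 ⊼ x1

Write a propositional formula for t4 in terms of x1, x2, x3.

t3 = x1 ⊼ x3
t4 = t3 ⊼ x1 = (x1 ⊼ x3) ⊼ x1

(x1 ⊼ x3) ⊼ x1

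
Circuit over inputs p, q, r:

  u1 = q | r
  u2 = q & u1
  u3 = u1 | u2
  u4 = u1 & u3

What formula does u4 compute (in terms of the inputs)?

(q | r) & ((q | r) | (q & (q | r)))

u1 = q | r
u2 = q & u1 = q & (q | r)
u3 = u1 | u2 = (q | r) | (q & (q | r))
u4 = u1 & u3 = (q | r) & ((q | r) | (q & (q | r)))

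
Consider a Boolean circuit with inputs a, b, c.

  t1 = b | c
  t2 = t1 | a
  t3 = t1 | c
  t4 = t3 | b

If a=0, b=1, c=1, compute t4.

t1 = 1 | 1 = 1
t3 = 1 | 1 = 1
t4 = 1 | 1 = 1

1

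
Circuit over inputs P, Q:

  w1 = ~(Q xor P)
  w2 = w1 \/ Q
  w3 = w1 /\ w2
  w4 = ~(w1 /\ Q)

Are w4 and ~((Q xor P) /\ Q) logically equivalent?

No

w1 = ~(Q xor P)
w4 = ~(w1 /\ Q) = ~((~(Q xor P)) /\ Q)
At P=0, Q=1: circuit gives 1, formula gives 0.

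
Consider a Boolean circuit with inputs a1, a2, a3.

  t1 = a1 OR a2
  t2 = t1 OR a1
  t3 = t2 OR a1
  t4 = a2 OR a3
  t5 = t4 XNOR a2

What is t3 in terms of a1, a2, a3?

t1 = a1 OR a2
t2 = t1 OR a1 = (a1 OR a2) OR a1
t3 = t2 OR a1 = ((a1 OR a2) OR a1) OR a1

((a1 OR a2) OR a1) OR a1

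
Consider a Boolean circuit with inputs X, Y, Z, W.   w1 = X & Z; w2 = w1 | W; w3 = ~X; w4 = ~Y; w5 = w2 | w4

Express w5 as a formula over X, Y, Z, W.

((X & Z) | W) | ~Y

w1 = X & Z
w2 = w1 | W = (X & Z) | W
w4 = ~Y
w5 = w2 | w4 = ((X & Z) | W) | ~Y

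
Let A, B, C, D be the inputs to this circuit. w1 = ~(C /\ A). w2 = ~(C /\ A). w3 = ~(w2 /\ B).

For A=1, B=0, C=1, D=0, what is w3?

1

w2 = ~(1 /\ 1) = 0
w3 = ~(0 /\ 0) = 1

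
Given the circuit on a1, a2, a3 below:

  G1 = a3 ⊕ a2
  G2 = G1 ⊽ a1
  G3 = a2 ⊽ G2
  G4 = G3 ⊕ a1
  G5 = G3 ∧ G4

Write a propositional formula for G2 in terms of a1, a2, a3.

G1 = a3 ⊕ a2
G2 = G1 ⊽ a1 = (a3 ⊕ a2) ⊽ a1

(a3 ⊕ a2) ⊽ a1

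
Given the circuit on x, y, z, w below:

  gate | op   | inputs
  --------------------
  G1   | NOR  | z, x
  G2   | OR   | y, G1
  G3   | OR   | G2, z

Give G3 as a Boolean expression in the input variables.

G1 = z NOR x
G2 = y OR G1 = y OR (z NOR x)
G3 = G2 OR z = (y OR (z NOR x)) OR z

(y OR (z NOR x)) OR z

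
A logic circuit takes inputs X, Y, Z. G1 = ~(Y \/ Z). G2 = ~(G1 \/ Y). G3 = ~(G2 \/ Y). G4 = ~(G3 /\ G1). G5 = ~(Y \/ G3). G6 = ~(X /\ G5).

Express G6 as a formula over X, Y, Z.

~(X /\ (~(Y \/ (~((~((~(Y \/ Z)) \/ Y)) \/ Y)))))

G1 = ~(Y \/ Z)
G2 = ~(G1 \/ Y) = ~((~(Y \/ Z)) \/ Y)
G3 = ~(G2 \/ Y) = ~((~((~(Y \/ Z)) \/ Y)) \/ Y)
G5 = ~(Y \/ G3) = ~(Y \/ (~((~((~(Y \/ Z)) \/ Y)) \/ Y)))
G6 = ~(X /\ G5) = ~(X /\ (~(Y \/ (~((~((~(Y \/ Z)) \/ Y)) \/ Y)))))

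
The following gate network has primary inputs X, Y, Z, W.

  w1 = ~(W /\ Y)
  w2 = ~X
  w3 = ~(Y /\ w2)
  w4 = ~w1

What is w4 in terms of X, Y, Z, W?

w1 = ~(W /\ Y)
w4 = ~w1 = ~(~(W /\ Y))

~(~(W /\ Y))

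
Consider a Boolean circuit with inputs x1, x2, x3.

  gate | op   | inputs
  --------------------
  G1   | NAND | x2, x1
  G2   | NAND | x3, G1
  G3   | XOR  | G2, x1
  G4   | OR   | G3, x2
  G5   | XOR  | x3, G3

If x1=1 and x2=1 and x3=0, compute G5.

0

G1 = 1 NAND 1 = 0
G2 = 0 NAND 0 = 1
G3 = 1 XOR 1 = 0
G5 = 0 XOR 0 = 0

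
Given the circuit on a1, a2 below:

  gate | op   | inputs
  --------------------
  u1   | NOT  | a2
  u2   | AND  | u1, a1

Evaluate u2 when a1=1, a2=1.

0

u1 = NOT 1 = 0
u2 = 0 AND 1 = 0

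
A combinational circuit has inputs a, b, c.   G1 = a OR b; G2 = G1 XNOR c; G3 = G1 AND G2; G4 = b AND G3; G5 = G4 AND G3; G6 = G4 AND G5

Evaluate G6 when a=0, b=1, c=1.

G1 = 0 OR 1 = 1
G2 = 1 XNOR 1 = 1
G3 = 1 AND 1 = 1
G4 = 1 AND 1 = 1
G5 = 1 AND 1 = 1
G6 = 1 AND 1 = 1

1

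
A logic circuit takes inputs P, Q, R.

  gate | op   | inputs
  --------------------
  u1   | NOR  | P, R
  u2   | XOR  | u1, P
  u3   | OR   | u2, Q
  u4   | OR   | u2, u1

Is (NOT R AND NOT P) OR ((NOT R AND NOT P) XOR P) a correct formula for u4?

u1 = P NOR R
u2 = u1 XOR P = (P NOR R) XOR P
u4 = u2 OR u1 = ((P NOR R) XOR P) OR (P NOR R)
At P=0, Q=0, R=1: circuit gives 0, formula gives 0.
At P=0, Q=0, R=0: circuit gives 1, formula gives 1.
Agrees on all 8 inputs.

Yes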